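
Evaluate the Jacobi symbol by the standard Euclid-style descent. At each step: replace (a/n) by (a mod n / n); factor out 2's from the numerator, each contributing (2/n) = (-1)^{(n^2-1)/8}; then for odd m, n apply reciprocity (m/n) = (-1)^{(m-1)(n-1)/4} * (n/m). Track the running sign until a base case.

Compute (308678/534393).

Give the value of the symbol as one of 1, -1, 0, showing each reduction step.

-1

308678 = 2^1·154339; (2/534393) = +1 since 534393 mod 8 = 1, so (308678/534393) = (+1)^1·(154339/534393); sign now +1
reciprocity: (154339/534393) = +1·(534393/154339) since 154339 mod 4 = 3, 534393 mod 4 = 1; sign now +1
(534393/154339) = (71376/154339)   [reduce mod 154339]
71376 = 2^4·4461; (2/154339) = -1 since 154339 mod 8 = 3, so (71376/154339) = (-1)^4·(4461/154339); sign now +1
reciprocity: (4461/154339) = +1·(154339/4461) since 4461 mod 4 = 1, 154339 mod 4 = 3; sign now +1
(154339/4461) = (2665/4461)   [reduce mod 4461]
reciprocity: (2665/4461) = +1·(4461/2665) since 2665 mod 4 = 1, 4461 mod 4 = 1; sign now +1
(4461/2665) = (1796/2665)   [reduce mod 2665]
1796 = 2^2·449; (2/2665) = +1 since 2665 mod 8 = 1, so (1796/2665) = (+1)^2·(449/2665); sign now +1
reciprocity: (449/2665) = +1·(2665/449) since 449 mod 4 = 1, 2665 mod 4 = 1; sign now +1
(2665/449) = (420/449)   [reduce mod 449]
420 = 2^2·105; (2/449) = +1 since 449 mod 8 = 1, so (420/449) = (+1)^2·(105/449); sign now +1
reciprocity: (105/449) = +1·(449/105) since 105 mod 4 = 1, 449 mod 4 = 1; sign now +1
(449/105) = (29/105)   [reduce mod 105]
reciprocity: (29/105) = +1·(105/29) since 29 mod 4 = 1, 105 mod 4 = 1; sign now +1
(105/29) = (18/29)   [reduce mod 29]
18 = 2^1·9; (2/29) = -1 since 29 mod 8 = 5, so (18/29) = (-1)^1·(9/29); sign now -1
reciprocity: (9/29) = +1·(29/9) since 9 mod 4 = 1, 29 mod 4 = 1; sign now -1
(29/9) = (2/9)   [reduce mod 9]
2 = 2^1·1; (2/9) = +1 since 9 mod 8 = 1, so (2/9) = (+1)^1·(1/9); sign now -1
(1/9) = 1; final value = sign = -1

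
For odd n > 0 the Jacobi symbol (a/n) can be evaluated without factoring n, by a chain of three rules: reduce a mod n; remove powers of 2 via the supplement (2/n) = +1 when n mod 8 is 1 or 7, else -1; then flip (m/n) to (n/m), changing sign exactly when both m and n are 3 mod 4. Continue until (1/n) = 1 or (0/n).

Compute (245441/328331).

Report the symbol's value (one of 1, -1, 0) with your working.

flip (245441/328331) -> (328331/245441): both odd, 245441 mod 4 = 1, 328331 mod 4 = 3, so the flip contributes +1; sign now +1
(328331/245441): 328331 mod 245441 = 82890, so (328331/245441) = (82890/245441)
factor out 2^1: 82890 = 2^1·41445; with 245441 mod 8 = 1, (2/245441) = +1; sign now +1; continue with (41445/245441)
flip (41445/245441) -> (245441/41445): both odd, 41445 mod 4 = 1, 245441 mod 4 = 1, so the flip contributes +1; sign now +1
(245441/41445): 245441 mod 41445 = 38216, so (245441/41445) = (38216/41445)
factor out 2^3: 38216 = 2^3·4777; with 41445 mod 8 = 5, (2/41445) = -1; sign now -1; continue with (4777/41445)
flip (4777/41445) -> (41445/4777): both odd, 4777 mod 4 = 1, 41445 mod 4 = 1, so the flip contributes +1; sign now -1
(41445/4777): 41445 mod 4777 = 3229, so (41445/4777) = (3229/4777)
flip (3229/4777) -> (4777/3229): both odd, 3229 mod 4 = 1, 4777 mod 4 = 1, so the flip contributes +1; sign now -1
(4777/3229): 4777 mod 3229 = 1548, so (4777/3229) = (1548/3229)
factor out 2^2: 1548 = 2^2·387; with 3229 mod 8 = 5, (2/3229) = -1; sign now -1; continue with (387/3229)
flip (387/3229) -> (3229/387): both odd, 387 mod 4 = 3, 3229 mod 4 = 1, so the flip contributes +1; sign now -1
(3229/387): 3229 mod 387 = 133, so (3229/387) = (133/387)
flip (133/387) -> (387/133): both odd, 133 mod 4 = 1, 387 mod 4 = 3, so the flip contributes +1; sign now -1
(387/133): 387 mod 133 = 121, so (387/133) = (121/133)
flip (121/133) -> (133/121): both odd, 121 mod 4 = 1, 133 mod 4 = 1, so the flip contributes +1; sign now -1
(133/121): 133 mod 121 = 12, so (133/121) = (12/121)
factor out 2^2: 12 = 2^2·3; with 121 mod 8 = 1, (2/121) = +1; sign now -1; continue with (3/121)
flip (3/121) -> (121/3): both odd, 3 mod 4 = 3, 121 mod 4 = 1, so the flip contributes +1; sign now -1
(121/3): 121 mod 3 = 1, so (121/3) = (1/3)
reached (1/3) = 1, so the symbol is -1

-1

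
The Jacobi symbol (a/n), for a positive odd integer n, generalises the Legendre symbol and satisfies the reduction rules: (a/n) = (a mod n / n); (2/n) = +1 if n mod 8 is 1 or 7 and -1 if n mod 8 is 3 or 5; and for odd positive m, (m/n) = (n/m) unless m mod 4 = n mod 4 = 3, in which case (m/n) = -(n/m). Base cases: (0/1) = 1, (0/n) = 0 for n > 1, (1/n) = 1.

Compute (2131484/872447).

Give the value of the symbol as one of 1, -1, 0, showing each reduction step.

(2131484/872447): 2131484 mod 872447 = 386590, so (2131484/872447) = (386590/872447)
factor out 2^1: 386590 = 2^1·193295; with 872447 mod 8 = 7, (2/872447) = +1; sign now +1; continue with (193295/872447)
flip (193295/872447) -> (872447/193295): both odd, 193295 mod 4 = 3, 872447 mod 4 = 3, so the flip contributes -1; sign now -1
(872447/193295): 872447 mod 193295 = 99267, so (872447/193295) = (99267/193295)
flip (99267/193295) -> (193295/99267): both odd, 99267 mod 4 = 3, 193295 mod 4 = 3, so the flip contributes -1; sign now +1
(193295/99267): 193295 mod 99267 = 94028, so (193295/99267) = (94028/99267)
factor out 2^2: 94028 = 2^2·23507; with 99267 mod 8 = 3, (2/99267) = -1; sign now +1; continue with (23507/99267)
flip (23507/99267) -> (99267/23507): both odd, 23507 mod 4 = 3, 99267 mod 4 = 3, so the flip contributes -1; sign now -1
(99267/23507): 99267 mod 23507 = 5239, so (99267/23507) = (5239/23507)
flip (5239/23507) -> (23507/5239): both odd, 5239 mod 4 = 3, 23507 mod 4 = 3, so the flip contributes -1; sign now +1
(23507/5239): 23507 mod 5239 = 2551, so (23507/5239) = (2551/5239)
flip (2551/5239) -> (5239/2551): both odd, 2551 mod 4 = 3, 5239 mod 4 = 3, so the flip contributes -1; sign now -1
(5239/2551): 5239 mod 2551 = 137, so (5239/2551) = (137/2551)
flip (137/2551) -> (2551/137): both odd, 137 mod 4 = 1, 2551 mod 4 = 3, so the flip contributes +1; sign now -1
(2551/137): 2551 mod 137 = 85, so (2551/137) = (85/137)
flip (85/137) -> (137/85): both odd, 85 mod 4 = 1, 137 mod 4 = 1, so the flip contributes +1; sign now -1
(137/85): 137 mod 85 = 52, so (137/85) = (52/85)
factor out 2^2: 52 = 2^2·13; with 85 mod 8 = 5, (2/85) = -1; sign now -1; continue with (13/85)
flip (13/85) -> (85/13): both odd, 13 mod 4 = 1, 85 mod 4 = 1, so the flip contributes +1; sign now -1
(85/13): 85 mod 13 = 7, so (85/13) = (7/13)
flip (7/13) -> (13/7): both odd, 7 mod 4 = 3, 13 mod 4 = 1, so the flip contributes +1; sign now -1
(13/7): 13 mod 7 = 6, so (13/7) = (6/7)
factor out 2^1: 6 = 2^1·3; with 7 mod 8 = 7, (2/7) = +1; sign now -1; continue with (3/7)
flip (3/7) -> (7/3): both odd, 3 mod 4 = 3, 7 mod 4 = 3, so the flip contributes -1; sign now +1
(7/3): 7 mod 3 = 1, so (7/3) = (1/3)
reached (1/3) = 1, so the symbol is +1

1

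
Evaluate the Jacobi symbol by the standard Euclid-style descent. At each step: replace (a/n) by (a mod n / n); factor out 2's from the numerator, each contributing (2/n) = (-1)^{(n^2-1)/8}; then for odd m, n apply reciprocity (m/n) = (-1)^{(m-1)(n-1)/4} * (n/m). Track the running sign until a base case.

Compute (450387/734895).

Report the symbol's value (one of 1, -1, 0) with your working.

0

reciprocity: (450387/734895) = -1·(734895/450387) since 450387 mod 4 = 3, 734895 mod 4 = 3; sign now -1
(734895/450387) = (284508/450387)   [reduce mod 450387]
284508 = 2^2·71127; (2/450387) = -1 since 450387 mod 8 = 3, so (284508/450387) = (-1)^2·(71127/450387); sign now -1
reciprocity: (71127/450387) = -1·(450387/71127) since 71127 mod 4 = 3, 450387 mod 4 = 3; sign now +1
(450387/71127) = (23625/71127)   [reduce mod 71127]
reciprocity: (23625/71127) = +1·(71127/23625) since 23625 mod 4 = 1, 71127 mod 4 = 3; sign now +1
(71127/23625) = (252/23625)   [reduce mod 23625]
252 = 2^2·63; (2/23625) = +1 since 23625 mod 8 = 1, so (252/23625) = (+1)^2·(63/23625); sign now +1
reciprocity: (63/23625) = +1·(23625/63) since 63 mod 4 = 3, 23625 mod 4 = 1; sign now +1
(23625/63) = (0/63)   [reduce mod 63]
(0/63) = 0   [gcd(a, n) > 1]; final value = 0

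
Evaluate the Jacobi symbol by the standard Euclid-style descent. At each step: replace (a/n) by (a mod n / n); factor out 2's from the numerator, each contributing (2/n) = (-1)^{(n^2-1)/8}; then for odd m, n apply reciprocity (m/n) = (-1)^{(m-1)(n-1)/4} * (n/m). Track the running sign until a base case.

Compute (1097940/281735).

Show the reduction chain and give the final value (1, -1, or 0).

0

(1097940/281735): 1097940 mod 281735 = 252735, so (1097940/281735) = (252735/281735)
flip (252735/281735) -> (281735/252735): both odd, 252735 mod 4 = 3, 281735 mod 4 = 3, so the flip contributes -1; sign now -1
(281735/252735): 281735 mod 252735 = 29000, so (281735/252735) = (29000/252735)
factor out 2^3: 29000 = 2^3·3625; with 252735 mod 8 = 7, (2/252735) = +1; sign now -1; continue with (3625/252735)
flip (3625/252735) -> (252735/3625): both odd, 3625 mod 4 = 1, 252735 mod 4 = 3, so the flip contributes +1; sign now -1
(252735/3625): 252735 mod 3625 = 2610, so (252735/3625) = (2610/3625)
factor out 2^1: 2610 = 2^1·1305; with 3625 mod 8 = 1, (2/3625) = +1; sign now -1; continue with (1305/3625)
flip (1305/3625) -> (3625/1305): both odd, 1305 mod 4 = 1, 3625 mod 4 = 1, so the flip contributes +1; sign now -1
(3625/1305): 3625 mod 1305 = 1015, so (3625/1305) = (1015/1305)
flip (1015/1305) -> (1305/1015): both odd, 1015 mod 4 = 3, 1305 mod 4 = 1, so the flip contributes +1; sign now -1
(1305/1015): 1305 mod 1015 = 290, so (1305/1015) = (290/1015)
factor out 2^1: 290 = 2^1·145; with 1015 mod 8 = 7, (2/1015) = +1; sign now -1; continue with (145/1015)
flip (145/1015) -> (1015/145): both odd, 145 mod 4 = 1, 1015 mod 4 = 3, so the flip contributes +1; sign now -1
(1015/145): 1015 mod 145 = 0, so (1015/145) = (0/145)
reached (0/145); gcd(a, n) > 1, so (0/145) = 0 and the symbol is 0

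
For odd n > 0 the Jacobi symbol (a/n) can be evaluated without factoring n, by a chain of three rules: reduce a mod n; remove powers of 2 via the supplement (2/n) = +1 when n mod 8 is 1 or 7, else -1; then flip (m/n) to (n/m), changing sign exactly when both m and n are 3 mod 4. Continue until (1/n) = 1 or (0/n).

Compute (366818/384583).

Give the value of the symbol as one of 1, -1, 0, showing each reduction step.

1

factor out 2^1: 366818 = 2^1·183409; with 384583 mod 8 = 7, (2/384583) = +1; sign now +1; continue with (183409/384583)
flip (183409/384583) -> (384583/183409): both odd, 183409 mod 4 = 1, 384583 mod 4 = 3, so the flip contributes +1; sign now +1
(384583/183409): 384583 mod 183409 = 17765, so (384583/183409) = (17765/183409)
flip (17765/183409) -> (183409/17765): both odd, 17765 mod 4 = 1, 183409 mod 4 = 1, so the flip contributes +1; sign now +1
(183409/17765): 183409 mod 17765 = 5759, so (183409/17765) = (5759/17765)
flip (5759/17765) -> (17765/5759): both odd, 5759 mod 4 = 3, 17765 mod 4 = 1, so the flip contributes +1; sign now +1
(17765/5759): 17765 mod 5759 = 488, so (17765/5759) = (488/5759)
factor out 2^3: 488 = 2^3·61; with 5759 mod 8 = 7, (2/5759) = +1; sign now +1; continue with (61/5759)
flip (61/5759) -> (5759/61): both odd, 61 mod 4 = 1, 5759 mod 4 = 3, so the flip contributes +1; sign now +1
(5759/61): 5759 mod 61 = 25, so (5759/61) = (25/61)
flip (25/61) -> (61/25): both odd, 25 mod 4 = 1, 61 mod 4 = 1, so the flip contributes +1; sign now +1
(61/25): 61 mod 25 = 11, so (61/25) = (11/25)
flip (11/25) -> (25/11): both odd, 11 mod 4 = 3, 25 mod 4 = 1, so the flip contributes +1; sign now +1
(25/11): 25 mod 11 = 3, so (25/11) = (3/11)
flip (3/11) -> (11/3): both odd, 3 mod 4 = 3, 11 mod 4 = 3, so the flip contributes -1; sign now -1
(11/3): 11 mod 3 = 2, so (11/3) = (2/3)
factor out 2^1: 2 = 2^1·1; with 3 mod 8 = 3, (2/3) = -1; sign now +1; continue with (1/3)
reached (1/3) = 1, so the symbol is +1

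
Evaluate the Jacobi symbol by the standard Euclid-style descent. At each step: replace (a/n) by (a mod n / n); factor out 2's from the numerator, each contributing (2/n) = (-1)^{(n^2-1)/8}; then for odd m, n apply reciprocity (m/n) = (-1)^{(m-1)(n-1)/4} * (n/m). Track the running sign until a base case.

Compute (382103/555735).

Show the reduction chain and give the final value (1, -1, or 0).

flip (382103/555735) -> (555735/382103): both odd, 382103 mod 4 = 3, 555735 mod 4 = 3, so the flip contributes -1; sign now -1
(555735/382103): 555735 mod 382103 = 173632, so (555735/382103) = (173632/382103)
factor out 2^6: 173632 = 2^6·2713; with 382103 mod 8 = 7, (2/382103) = +1; sign now -1; continue with (2713/382103)
flip (2713/382103) -> (382103/2713): both odd, 2713 mod 4 = 1, 382103 mod 4 = 3, so the flip contributes +1; sign now -1
(382103/2713): 382103 mod 2713 = 2283, so (382103/2713) = (2283/2713)
flip (2283/2713) -> (2713/2283): both odd, 2283 mod 4 = 3, 2713 mod 4 = 1, so the flip contributes +1; sign now -1
(2713/2283): 2713 mod 2283 = 430, so (2713/2283) = (430/2283)
factor out 2^1: 430 = 2^1·215; with 2283 mod 8 = 3, (2/2283) = -1; sign now +1; continue with (215/2283)
flip (215/2283) -> (2283/215): both odd, 215 mod 4 = 3, 2283 mod 4 = 3, so the flip contributes -1; sign now -1
(2283/215): 2283 mod 215 = 133, so (2283/215) = (133/215)
flip (133/215) -> (215/133): both odd, 133 mod 4 = 1, 215 mod 4 = 3, so the flip contributes +1; sign now -1
(215/133): 215 mod 133 = 82, so (215/133) = (82/133)
factor out 2^1: 82 = 2^1·41; with 133 mod 8 = 5, (2/133) = -1; sign now +1; continue with (41/133)
flip (41/133) -> (133/41): both odd, 41 mod 4 = 1, 133 mod 4 = 1, so the flip contributes +1; sign now +1
(133/41): 133 mod 41 = 10, so (133/41) = (10/41)
factor out 2^1: 10 = 2^1·5; with 41 mod 8 = 1, (2/41) = +1; sign now +1; continue with (5/41)
flip (5/41) -> (41/5): both odd, 5 mod 4 = 1, 41 mod 4 = 1, so the flip contributes +1; sign now +1
(41/5): 41 mod 5 = 1, so (41/5) = (1/5)
reached (1/5) = 1, so the symbol is +1

1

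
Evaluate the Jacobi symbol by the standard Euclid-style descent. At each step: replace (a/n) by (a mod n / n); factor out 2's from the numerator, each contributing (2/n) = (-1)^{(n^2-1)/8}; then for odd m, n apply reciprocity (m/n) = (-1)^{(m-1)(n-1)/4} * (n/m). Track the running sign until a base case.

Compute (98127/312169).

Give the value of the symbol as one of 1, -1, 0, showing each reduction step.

flip (98127/312169) -> (312169/98127): both odd, 98127 mod 4 = 3, 312169 mod 4 = 1, so the flip contributes +1; sign now +1
(312169/98127): 312169 mod 98127 = 17788, so (312169/98127) = (17788/98127)
factor out 2^2: 17788 = 2^2·4447; with 98127 mod 8 = 7, (2/98127) = +1; sign now +1; continue with (4447/98127)
flip (4447/98127) -> (98127/4447): both odd, 4447 mod 4 = 3, 98127 mod 4 = 3, so the flip contributes -1; sign now -1
(98127/4447): 98127 mod 4447 = 293, so (98127/4447) = (293/4447)
flip (293/4447) -> (4447/293): both odd, 293 mod 4 = 1, 4447 mod 4 = 3, so the flip contributes +1; sign now -1
(4447/293): 4447 mod 293 = 52, so (4447/293) = (52/293)
factor out 2^2: 52 = 2^2·13; with 293 mod 8 = 5, (2/293) = -1; sign now -1; continue with (13/293)
flip (13/293) -> (293/13): both odd, 13 mod 4 = 1, 293 mod 4 = 1, so the flip contributes +1; sign now -1
(293/13): 293 mod 13 = 7, so (293/13) = (7/13)
flip (7/13) -> (13/7): both odd, 7 mod 4 = 3, 13 mod 4 = 1, so the flip contributes +1; sign now -1
(13/7): 13 mod 7 = 6, so (13/7) = (6/7)
factor out 2^1: 6 = 2^1·3; with 7 mod 8 = 7, (2/7) = +1; sign now -1; continue with (3/7)
flip (3/7) -> (7/3): both odd, 3 mod 4 = 3, 7 mod 4 = 3, so the flip contributes -1; sign now +1
(7/3): 7 mod 3 = 1, so (7/3) = (1/3)
reached (1/3) = 1, so the symbol is +1

1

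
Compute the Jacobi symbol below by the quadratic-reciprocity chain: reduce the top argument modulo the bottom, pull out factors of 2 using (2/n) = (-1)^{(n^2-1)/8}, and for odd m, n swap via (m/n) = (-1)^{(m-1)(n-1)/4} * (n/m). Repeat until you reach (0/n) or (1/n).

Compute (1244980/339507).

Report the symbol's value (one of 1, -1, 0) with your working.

(1244980/339507) = (226459/339507)   [reduce mod 339507]
reciprocity: (226459/339507) = -1·(339507/226459) since 226459 mod 4 = 3, 339507 mod 4 = 3; sign now -1
(339507/226459) = (113048/226459)   [reduce mod 226459]
113048 = 2^3·14131; (2/226459) = -1 since 226459 mod 8 = 3, so (113048/226459) = (-1)^3·(14131/226459); sign now +1
reciprocity: (14131/226459) = -1·(226459/14131) since 14131 mod 4 = 3, 226459 mod 4 = 3; sign now -1
(226459/14131) = (363/14131)   [reduce mod 14131]
reciprocity: (363/14131) = -1·(14131/363) since 363 mod 4 = 3, 14131 mod 4 = 3; sign now +1
(14131/363) = (337/363)   [reduce mod 363]
reciprocity: (337/363) = +1·(363/337) since 337 mod 4 = 1, 363 mod 4 = 3; sign now +1
(363/337) = (26/337)   [reduce mod 337]
26 = 2^1·13; (2/337) = +1 since 337 mod 8 = 1, so (26/337) = (+1)^1·(13/337); sign now +1
reciprocity: (13/337) = +1·(337/13) since 13 mod 4 = 1, 337 mod 4 = 1; sign now +1
(337/13) = (12/13)   [reduce mod 13]
12 = 2^2·3; (2/13) = -1 since 13 mod 8 = 5, so (12/13) = (-1)^2·(3/13); sign now +1
reciprocity: (3/13) = +1·(13/3) since 3 mod 4 = 3, 13 mod 4 = 1; sign now +1
(13/3) = (1/3)   [reduce mod 3]
(1/3) = 1; final value = sign = +1

1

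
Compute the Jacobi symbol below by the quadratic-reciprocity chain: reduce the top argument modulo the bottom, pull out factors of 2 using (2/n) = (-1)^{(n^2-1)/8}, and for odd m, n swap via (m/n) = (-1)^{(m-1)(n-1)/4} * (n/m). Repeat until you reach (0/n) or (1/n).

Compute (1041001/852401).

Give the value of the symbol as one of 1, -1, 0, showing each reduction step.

1

(1041001/852401): 1041001 mod 852401 = 188600, so (1041001/852401) = (188600/852401)
factor out 2^3: 188600 = 2^3·23575; with 852401 mod 8 = 1, (2/852401) = +1; sign now +1; continue with (23575/852401)
flip (23575/852401) -> (852401/23575): both odd, 23575 mod 4 = 3, 852401 mod 4 = 1, so the flip contributes +1; sign now +1
(852401/23575): 852401 mod 23575 = 3701, so (852401/23575) = (3701/23575)
flip (3701/23575) -> (23575/3701): both odd, 3701 mod 4 = 1, 23575 mod 4 = 3, so the flip contributes +1; sign now +1
(23575/3701): 23575 mod 3701 = 1369, so (23575/3701) = (1369/3701)
flip (1369/3701) -> (3701/1369): both odd, 1369 mod 4 = 1, 3701 mod 4 = 1, so the flip contributes +1; sign now +1
(3701/1369): 3701 mod 1369 = 963, so (3701/1369) = (963/1369)
flip (963/1369) -> (1369/963): both odd, 963 mod 4 = 3, 1369 mod 4 = 1, so the flip contributes +1; sign now +1
(1369/963): 1369 mod 963 = 406, so (1369/963) = (406/963)
factor out 2^1: 406 = 2^1·203; with 963 mod 8 = 3, (2/963) = -1; sign now -1; continue with (203/963)
flip (203/963) -> (963/203): both odd, 203 mod 4 = 3, 963 mod 4 = 3, so the flip contributes -1; sign now +1
(963/203): 963 mod 203 = 151, so (963/203) = (151/203)
flip (151/203) -> (203/151): both odd, 151 mod 4 = 3, 203 mod 4 = 3, so the flip contributes -1; sign now -1
(203/151): 203 mod 151 = 52, so (203/151) = (52/151)
factor out 2^2: 52 = 2^2·13; with 151 mod 8 = 7, (2/151) = +1; sign now -1; continue with (13/151)
flip (13/151) -> (151/13): both odd, 13 mod 4 = 1, 151 mod 4 = 3, so the flip contributes +1; sign now -1
(151/13): 151 mod 13 = 8, so (151/13) = (8/13)
factor out 2^3: 8 = 2^3·1; with 13 mod 8 = 5, (2/13) = -1; sign now +1; continue with (1/13)
reached (1/13) = 1, so the symbol is +1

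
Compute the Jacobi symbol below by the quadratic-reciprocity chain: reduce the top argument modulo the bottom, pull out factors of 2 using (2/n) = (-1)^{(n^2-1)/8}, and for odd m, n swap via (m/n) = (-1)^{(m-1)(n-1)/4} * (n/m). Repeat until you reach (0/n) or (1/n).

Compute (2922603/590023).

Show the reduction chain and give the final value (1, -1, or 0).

1

(2922603/590023) = (562511/590023)   [reduce mod 590023]
reciprocity: (562511/590023) = -1·(590023/562511) since 562511 mod 4 = 3, 590023 mod 4 = 3; sign now -1
(590023/562511) = (27512/562511)   [reduce mod 562511]
27512 = 2^3·3439; (2/562511) = +1 since 562511 mod 8 = 7, so (27512/562511) = (+1)^3·(3439/562511); sign now -1
reciprocity: (3439/562511) = -1·(562511/3439) since 3439 mod 4 = 3, 562511 mod 4 = 3; sign now +1
(562511/3439) = (1954/3439)   [reduce mod 3439]
1954 = 2^1·977; (2/3439) = +1 since 3439 mod 8 = 7, so (1954/3439) = (+1)^1·(977/3439); sign now +1
reciprocity: (977/3439) = +1·(3439/977) since 977 mod 4 = 1, 3439 mod 4 = 3; sign now +1
(3439/977) = (508/977)   [reduce mod 977]
508 = 2^2·127; (2/977) = +1 since 977 mod 8 = 1, so (508/977) = (+1)^2·(127/977); sign now +1
reciprocity: (127/977) = +1·(977/127) since 127 mod 4 = 3, 977 mod 4 = 1; sign now +1
(977/127) = (88/127)   [reduce mod 127]
88 = 2^3·11; (2/127) = +1 since 127 mod 8 = 7, so (88/127) = (+1)^3·(11/127); sign now +1
reciprocity: (11/127) = -1·(127/11) since 11 mod 4 = 3, 127 mod 4 = 3; sign now -1
(127/11) = (6/11)   [reduce mod 11]
6 = 2^1·3; (2/11) = -1 since 11 mod 8 = 3, so (6/11) = (-1)^1·(3/11); sign now +1
reciprocity: (3/11) = -1·(11/3) since 3 mod 4 = 3, 11 mod 4 = 3; sign now -1
(11/3) = (2/3)   [reduce mod 3]
2 = 2^1·1; (2/3) = -1 since 3 mod 8 = 3, so (2/3) = (-1)^1·(1/3); sign now +1
(1/3) = 1; final value = sign = +1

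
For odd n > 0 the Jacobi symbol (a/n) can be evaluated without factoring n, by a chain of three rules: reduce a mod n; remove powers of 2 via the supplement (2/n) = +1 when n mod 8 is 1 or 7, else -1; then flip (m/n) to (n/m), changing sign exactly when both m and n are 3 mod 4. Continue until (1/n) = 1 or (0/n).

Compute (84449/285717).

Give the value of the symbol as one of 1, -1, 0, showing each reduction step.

flip (84449/285717) -> (285717/84449): both odd, 84449 mod 4 = 1, 285717 mod 4 = 1, so the flip contributes +1; sign now +1
(285717/84449): 285717 mod 84449 = 32370, so (285717/84449) = (32370/84449)
factor out 2^1: 32370 = 2^1·16185; with 84449 mod 8 = 1, (2/84449) = +1; sign now +1; continue with (16185/84449)
flip (16185/84449) -> (84449/16185): both odd, 16185 mod 4 = 1, 84449 mod 4 = 1, so the flip contributes +1; sign now +1
(84449/16185): 84449 mod 16185 = 3524, so (84449/16185) = (3524/16185)
factor out 2^2: 3524 = 2^2·881; with 16185 mod 8 = 1, (2/16185) = +1; sign now +1; continue with (881/16185)
flip (881/16185) -> (16185/881): both odd, 881 mod 4 = 1, 16185 mod 4 = 1, so the flip contributes +1; sign now +1
(16185/881): 16185 mod 881 = 327, so (16185/881) = (327/881)
flip (327/881) -> (881/327): both odd, 327 mod 4 = 3, 881 mod 4 = 1, so the flip contributes +1; sign now +1
(881/327): 881 mod 327 = 227, so (881/327) = (227/327)
flip (227/327) -> (327/227): both odd, 227 mod 4 = 3, 327 mod 4 = 3, so the flip contributes -1; sign now -1
(327/227): 327 mod 227 = 100, so (327/227) = (100/227)
factor out 2^2: 100 = 2^2·25; with 227 mod 8 = 3, (2/227) = -1; sign now -1; continue with (25/227)
flip (25/227) -> (227/25): both odd, 25 mod 4 = 1, 227 mod 4 = 3, so the flip contributes +1; sign now -1
(227/25): 227 mod 25 = 2, so (227/25) = (2/25)
factor out 2^1: 2 = 2^1·1; with 25 mod 8 = 1, (2/25) = +1; sign now -1; continue with (1/25)
reached (1/25) = 1, so the symbol is -1

-1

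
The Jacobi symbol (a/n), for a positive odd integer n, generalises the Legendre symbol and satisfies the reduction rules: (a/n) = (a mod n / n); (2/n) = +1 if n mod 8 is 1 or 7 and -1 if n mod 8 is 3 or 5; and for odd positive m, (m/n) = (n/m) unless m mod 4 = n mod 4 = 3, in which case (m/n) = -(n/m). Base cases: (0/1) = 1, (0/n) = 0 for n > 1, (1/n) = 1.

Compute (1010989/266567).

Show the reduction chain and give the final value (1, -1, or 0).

(1010989/266567): 1010989 mod 266567 = 211288, so (1010989/266567) = (211288/266567)
factor out 2^3: 211288 = 2^3·26411; with 266567 mod 8 = 7, (2/266567) = +1; sign now +1; continue with (26411/266567)
flip (26411/266567) -> (266567/26411): both odd, 26411 mod 4 = 3, 266567 mod 4 = 3, so the flip contributes -1; sign now -1
(266567/26411): 266567 mod 26411 = 2457, so (266567/26411) = (2457/26411)
flip (2457/26411) -> (26411/2457): both odd, 2457 mod 4 = 1, 26411 mod 4 = 3, so the flip contributes +1; sign now -1
(26411/2457): 26411 mod 2457 = 1841, so (26411/2457) = (1841/2457)
flip (1841/2457) -> (2457/1841): both odd, 1841 mod 4 = 1, 2457 mod 4 = 1, so the flip contributes +1; sign now -1
(2457/1841): 2457 mod 1841 = 616, so (2457/1841) = (616/1841)
factor out 2^3: 616 = 2^3·77; with 1841 mod 8 = 1, (2/1841) = +1; sign now -1; continue with (77/1841)
flip (77/1841) -> (1841/77): both odd, 77 mod 4 = 1, 1841 mod 4 = 1, so the flip contributes +1; sign now -1
(1841/77): 1841 mod 77 = 70, so (1841/77) = (70/77)
factor out 2^1: 70 = 2^1·35; with 77 mod 8 = 5, (2/77) = -1; sign now +1; continue with (35/77)
flip (35/77) -> (77/35): both odd, 35 mod 4 = 3, 77 mod 4 = 1, so the flip contributes +1; sign now +1
(77/35): 77 mod 35 = 7, so (77/35) = (7/35)
flip (7/35) -> (35/7): both odd, 7 mod 4 = 3, 35 mod 4 = 3, so the flip contributes -1; sign now -1
(35/7): 35 mod 7 = 0, so (35/7) = (0/7)
reached (0/7); gcd(a, n) > 1, so (0/7) = 0 and the symbol is 0

0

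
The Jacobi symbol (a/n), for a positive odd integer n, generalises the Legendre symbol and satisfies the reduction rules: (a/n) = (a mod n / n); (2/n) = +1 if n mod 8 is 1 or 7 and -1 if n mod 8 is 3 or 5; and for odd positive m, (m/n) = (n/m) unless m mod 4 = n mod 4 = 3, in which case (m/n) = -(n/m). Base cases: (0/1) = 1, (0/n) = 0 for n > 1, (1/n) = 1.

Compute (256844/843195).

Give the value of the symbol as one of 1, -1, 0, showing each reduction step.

1

factor out 2^2: 256844 = 2^2·64211; with 843195 mod 8 = 3, (2/843195) = -1; sign now +1; continue with (64211/843195)
flip (64211/843195) -> (843195/64211): both odd, 64211 mod 4 = 3, 843195 mod 4 = 3, so the flip contributes -1; sign now -1
(843195/64211): 843195 mod 64211 = 8452, so (843195/64211) = (8452/64211)
factor out 2^2: 8452 = 2^2·2113; with 64211 mod 8 = 3, (2/64211) = -1; sign now -1; continue with (2113/64211)
flip (2113/64211) -> (64211/2113): both odd, 2113 mod 4 = 1, 64211 mod 4 = 3, so the flip contributes +1; sign now -1
(64211/2113): 64211 mod 2113 = 821, so (64211/2113) = (821/2113)
flip (821/2113) -> (2113/821): both odd, 821 mod 4 = 1, 2113 mod 4 = 1, so the flip contributes +1; sign now -1
(2113/821): 2113 mod 821 = 471, so (2113/821) = (471/821)
flip (471/821) -> (821/471): both odd, 471 mod 4 = 3, 821 mod 4 = 1, so the flip contributes +1; sign now -1
(821/471): 821 mod 471 = 350, so (821/471) = (350/471)
factor out 2^1: 350 = 2^1·175; with 471 mod 8 = 7, (2/471) = +1; sign now -1; continue with (175/471)
flip (175/471) -> (471/175): both odd, 175 mod 4 = 3, 471 mod 4 = 3, so the flip contributes -1; sign now +1
(471/175): 471 mod 175 = 121, so (471/175) = (121/175)
flip (121/175) -> (175/121): both odd, 121 mod 4 = 1, 175 mod 4 = 3, so the flip contributes +1; sign now +1
(175/121): 175 mod 121 = 54, so (175/121) = (54/121)
factor out 2^1: 54 = 2^1·27; with 121 mod 8 = 1, (2/121) = +1; sign now +1; continue with (27/121)
flip (27/121) -> (121/27): both odd, 27 mod 4 = 3, 121 mod 4 = 1, so the flip contributes +1; sign now +1
(121/27): 121 mod 27 = 13, so (121/27) = (13/27)
flip (13/27) -> (27/13): both odd, 13 mod 4 = 1, 27 mod 4 = 3, so the flip contributes +1; sign now +1
(27/13): 27 mod 13 = 1, so (27/13) = (1/13)
reached (1/13) = 1, so the symbol is +1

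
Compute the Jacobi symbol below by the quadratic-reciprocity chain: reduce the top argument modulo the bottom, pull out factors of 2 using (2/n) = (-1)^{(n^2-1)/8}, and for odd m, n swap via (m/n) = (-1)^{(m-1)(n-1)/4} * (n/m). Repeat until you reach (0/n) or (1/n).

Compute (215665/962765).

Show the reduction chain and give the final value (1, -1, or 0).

flip (215665/962765) -> (962765/215665): both odd, 215665 mod 4 = 1, 962765 mod 4 = 1, so the flip contributes +1; sign now +1
(962765/215665): 962765 mod 215665 = 100105, so (962765/215665) = (100105/215665)
flip (100105/215665) -> (215665/100105): both odd, 100105 mod 4 = 1, 215665 mod 4 = 1, so the flip contributes +1; sign now +1
(215665/100105): 215665 mod 100105 = 15455, so (215665/100105) = (15455/100105)
flip (15455/100105) -> (100105/15455): both odd, 15455 mod 4 = 3, 100105 mod 4 = 1, so the flip contributes +1; sign now +1
(100105/15455): 100105 mod 15455 = 7375, so (100105/15455) = (7375/15455)
flip (7375/15455) -> (15455/7375): both odd, 7375 mod 4 = 3, 15455 mod 4 = 3, so the flip contributes -1; sign now -1
(15455/7375): 15455 mod 7375 = 705, so (15455/7375) = (705/7375)
flip (705/7375) -> (7375/705): both odd, 705 mod 4 = 1, 7375 mod 4 = 3, so the flip contributes +1; sign now -1
(7375/705): 7375 mod 705 = 325, so (7375/705) = (325/705)
flip (325/705) -> (705/325): both odd, 325 mod 4 = 1, 705 mod 4 = 1, so the flip contributes +1; sign now -1
(705/325): 705 mod 325 = 55, so (705/325) = (55/325)
flip (55/325) -> (325/55): both odd, 55 mod 4 = 3, 325 mod 4 = 1, so the flip contributes +1; sign now -1
(325/55): 325 mod 55 = 50, so (325/55) = (50/55)
factor out 2^1: 50 = 2^1·25; with 55 mod 8 = 7, (2/55) = +1; sign now -1; continue with (25/55)
flip (25/55) -> (55/25): both odd, 25 mod 4 = 1, 55 mod 4 = 3, so the flip contributes +1; sign now -1
(55/25): 55 mod 25 = 5, so (55/25) = (5/25)
flip (5/25) -> (25/5): both odd, 5 mod 4 = 1, 25 mod 4 = 1, so the flip contributes +1; sign now -1
(25/5): 25 mod 5 = 0, so (25/5) = (0/5)
reached (0/5); gcd(a, n) > 1, so (0/5) = 0 and the symbol is 0

0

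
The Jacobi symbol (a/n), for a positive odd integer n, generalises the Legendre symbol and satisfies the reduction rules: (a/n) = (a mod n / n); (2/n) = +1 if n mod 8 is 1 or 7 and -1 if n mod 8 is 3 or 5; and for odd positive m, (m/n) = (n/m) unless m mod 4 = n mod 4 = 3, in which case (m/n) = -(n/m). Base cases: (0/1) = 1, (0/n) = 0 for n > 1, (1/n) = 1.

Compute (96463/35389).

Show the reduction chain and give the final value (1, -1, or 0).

(96463/35389): 96463 mod 35389 = 25685, so (96463/35389) = (25685/35389)
flip (25685/35389) -> (35389/25685): both odd, 25685 mod 4 = 1, 35389 mod 4 = 1, so the flip contributes +1; sign now +1
(35389/25685): 35389 mod 25685 = 9704, so (35389/25685) = (9704/25685)
factor out 2^3: 9704 = 2^3·1213; with 25685 mod 8 = 5, (2/25685) = -1; sign now -1; continue with (1213/25685)
flip (1213/25685) -> (25685/1213): both odd, 1213 mod 4 = 1, 25685 mod 4 = 1, so the flip contributes +1; sign now -1
(25685/1213): 25685 mod 1213 = 212, so (25685/1213) = (212/1213)
factor out 2^2: 212 = 2^2·53; with 1213 mod 8 = 5, (2/1213) = -1; sign now -1; continue with (53/1213)
flip (53/1213) -> (1213/53): both odd, 53 mod 4 = 1, 1213 mod 4 = 1, so the flip contributes +1; sign now -1
(1213/53): 1213 mod 53 = 47, so (1213/53) = (47/53)
flip (47/53) -> (53/47): both odd, 47 mod 4 = 3, 53 mod 4 = 1, so the flip contributes +1; sign now -1
(53/47): 53 mod 47 = 6, so (53/47) = (6/47)
factor out 2^1: 6 = 2^1·3; with 47 mod 8 = 7, (2/47) = +1; sign now -1; continue with (3/47)
flip (3/47) -> (47/3): both odd, 3 mod 4 = 3, 47 mod 4 = 3, so the flip contributes -1; sign now +1
(47/3): 47 mod 3 = 2, so (47/3) = (2/3)
factor out 2^1: 2 = 2^1·1; with 3 mod 8 = 3, (2/3) = -1; sign now -1; continue with (1/3)
reached (1/3) = 1, so the symbol is -1

-1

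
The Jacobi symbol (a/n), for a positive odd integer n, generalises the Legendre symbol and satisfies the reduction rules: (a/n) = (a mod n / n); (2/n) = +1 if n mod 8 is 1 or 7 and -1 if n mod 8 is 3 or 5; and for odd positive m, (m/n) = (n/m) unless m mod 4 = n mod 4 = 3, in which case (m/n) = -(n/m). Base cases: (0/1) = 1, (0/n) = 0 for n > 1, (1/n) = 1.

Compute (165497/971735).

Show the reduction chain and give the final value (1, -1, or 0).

reciprocity: (165497/971735) = +1·(971735/165497) since 165497 mod 4 = 1, 971735 mod 4 = 3; sign now +1
(971735/165497) = (144250/165497)   [reduce mod 165497]
144250 = 2^1·72125; (2/165497) = +1 since 165497 mod 8 = 1, so (144250/165497) = (+1)^1·(72125/165497); sign now +1
reciprocity: (72125/165497) = +1·(165497/72125) since 72125 mod 4 = 1, 165497 mod 4 = 1; sign now +1
(165497/72125) = (21247/72125)   [reduce mod 72125]
reciprocity: (21247/72125) = +1·(72125/21247) since 21247 mod 4 = 3, 72125 mod 4 = 1; sign now +1
(72125/21247) = (8384/21247)   [reduce mod 21247]
8384 = 2^6·131; (2/21247) = +1 since 21247 mod 8 = 7, so (8384/21247) = (+1)^6·(131/21247); sign now +1
reciprocity: (131/21247) = -1·(21247/131) since 131 mod 4 = 3, 21247 mod 4 = 3; sign now -1
(21247/131) = (25/131)   [reduce mod 131]
reciprocity: (25/131) = +1·(131/25) since 25 mod 4 = 1, 131 mod 4 = 3; sign now -1
(131/25) = (6/25)   [reduce mod 25]
6 = 2^1·3; (2/25) = +1 since 25 mod 8 = 1, so (6/25) = (+1)^1·(3/25); sign now -1
reciprocity: (3/25) = +1·(25/3) since 3 mod 4 = 3, 25 mod 4 = 1; sign now -1
(25/3) = (1/3)   [reduce mod 3]
(1/3) = 1; final value = sign = -1

-1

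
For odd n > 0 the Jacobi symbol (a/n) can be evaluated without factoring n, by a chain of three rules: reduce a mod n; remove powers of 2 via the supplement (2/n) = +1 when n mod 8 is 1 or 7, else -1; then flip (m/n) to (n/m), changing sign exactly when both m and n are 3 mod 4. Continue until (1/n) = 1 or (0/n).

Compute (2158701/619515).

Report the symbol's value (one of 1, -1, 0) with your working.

0

(2158701/619515) = (300156/619515)   [reduce mod 619515]
300156 = 2^2·75039; (2/619515) = -1 since 619515 mod 8 = 3, so (300156/619515) = (-1)^2·(75039/619515); sign now +1
reciprocity: (75039/619515) = -1·(619515/75039) since 75039 mod 4 = 3, 619515 mod 4 = 3; sign now -1
(619515/75039) = (19203/75039)   [reduce mod 75039]
reciprocity: (19203/75039) = -1·(75039/19203) since 19203 mod 4 = 3, 75039 mod 4 = 3; sign now +1
(75039/19203) = (17430/19203)   [reduce mod 19203]
17430 = 2^1·8715; (2/19203) = -1 since 19203 mod 8 = 3, so (17430/19203) = (-1)^1·(8715/19203); sign now -1
reciprocity: (8715/19203) = -1·(19203/8715) since 8715 mod 4 = 3, 19203 mod 4 = 3; sign now +1
(19203/8715) = (1773/8715)   [reduce mod 8715]
reciprocity: (1773/8715) = +1·(8715/1773) since 1773 mod 4 = 1, 8715 mod 4 = 3; sign now +1
(8715/1773) = (1623/1773)   [reduce mod 1773]
reciprocity: (1623/1773) = +1·(1773/1623) since 1623 mod 4 = 3, 1773 mod 4 = 1; sign now +1
(1773/1623) = (150/1623)   [reduce mod 1623]
150 = 2^1·75; (2/1623) = +1 since 1623 mod 8 = 7, so (150/1623) = (+1)^1·(75/1623); sign now +1
reciprocity: (75/1623) = -1·(1623/75) since 75 mod 4 = 3, 1623 mod 4 = 3; sign now -1
(1623/75) = (48/75)   [reduce mod 75]
48 = 2^4·3; (2/75) = -1 since 75 mod 8 = 3, so (48/75) = (-1)^4·(3/75); sign now -1
reciprocity: (3/75) = -1·(75/3) since 3 mod 4 = 3, 75 mod 4 = 3; sign now +1
(75/3) = (0/3)   [reduce mod 3]
(0/3) = 0   [gcd(a, n) > 1]; final value = 0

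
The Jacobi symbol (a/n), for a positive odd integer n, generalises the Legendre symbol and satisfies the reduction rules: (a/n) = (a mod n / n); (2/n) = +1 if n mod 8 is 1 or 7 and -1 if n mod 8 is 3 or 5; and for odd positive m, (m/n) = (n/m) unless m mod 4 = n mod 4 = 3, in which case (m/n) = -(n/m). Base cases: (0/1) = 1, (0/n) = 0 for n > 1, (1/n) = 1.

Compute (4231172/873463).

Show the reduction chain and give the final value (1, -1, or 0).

-1

(4231172/873463): 4231172 mod 873463 = 737320, so (4231172/873463) = (737320/873463)
factor out 2^3: 737320 = 2^3·92165; with 873463 mod 8 = 7, (2/873463) = +1; sign now +1; continue with (92165/873463)
flip (92165/873463) -> (873463/92165): both odd, 92165 mod 4 = 1, 873463 mod 4 = 3, so the flip contributes +1; sign now +1
(873463/92165): 873463 mod 92165 = 43978, so (873463/92165) = (43978/92165)
factor out 2^1: 43978 = 2^1·21989; with 92165 mod 8 = 5, (2/92165) = -1; sign now -1; continue with (21989/92165)
flip (21989/92165) -> (92165/21989): both odd, 21989 mod 4 = 1, 92165 mod 4 = 1, so the flip contributes +1; sign now -1
(92165/21989): 92165 mod 21989 = 4209, so (92165/21989) = (4209/21989)
flip (4209/21989) -> (21989/4209): both odd, 4209 mod 4 = 1, 21989 mod 4 = 1, so the flip contributes +1; sign now -1
(21989/4209): 21989 mod 4209 = 944, so (21989/4209) = (944/4209)
factor out 2^4: 944 = 2^4·59; with 4209 mod 8 = 1, (2/4209) = +1; sign now -1; continue with (59/4209)
flip (59/4209) -> (4209/59): both odd, 59 mod 4 = 3, 4209 mod 4 = 1, so the flip contributes +1; sign now -1
(4209/59): 4209 mod 59 = 20, so (4209/59) = (20/59)
factor out 2^2: 20 = 2^2·5; with 59 mod 8 = 3, (2/59) = -1; sign now -1; continue with (5/59)
flip (5/59) -> (59/5): both odd, 5 mod 4 = 1, 59 mod 4 = 3, so the flip contributes +1; sign now -1
(59/5): 59 mod 5 = 4, so (59/5) = (4/5)
factor out 2^2: 4 = 2^2·1; with 5 mod 8 = 5, (2/5) = -1; sign now -1; continue with (1/5)
reached (1/5) = 1, so the symbol is -1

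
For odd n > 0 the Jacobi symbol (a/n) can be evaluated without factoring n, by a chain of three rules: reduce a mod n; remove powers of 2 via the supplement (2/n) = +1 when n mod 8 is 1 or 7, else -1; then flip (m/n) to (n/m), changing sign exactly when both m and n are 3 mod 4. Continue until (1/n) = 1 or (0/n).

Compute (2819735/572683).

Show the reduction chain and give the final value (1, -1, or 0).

(2819735/572683): 2819735 mod 572683 = 529003, so (2819735/572683) = (529003/572683)
flip (529003/572683) -> (572683/529003): both odd, 529003 mod 4 = 3, 572683 mod 4 = 3, so the flip contributes -1; sign now -1
(572683/529003): 572683 mod 529003 = 43680, so (572683/529003) = (43680/529003)
factor out 2^5: 43680 = 2^5·1365; with 529003 mod 8 = 3, (2/529003) = -1; sign now +1; continue with (1365/529003)
flip (1365/529003) -> (529003/1365): both odd, 1365 mod 4 = 1, 529003 mod 4 = 3, so the flip contributes +1; sign now +1
(529003/1365): 529003 mod 1365 = 748, so (529003/1365) = (748/1365)
factor out 2^2: 748 = 2^2·187; with 1365 mod 8 = 5, (2/1365) = -1; sign now +1; continue with (187/1365)
flip (187/1365) -> (1365/187): both odd, 187 mod 4 = 3, 1365 mod 4 = 1, so the flip contributes +1; sign now +1
(1365/187): 1365 mod 187 = 56, so (1365/187) = (56/187)
factor out 2^3: 56 = 2^3·7; with 187 mod 8 = 3, (2/187) = -1; sign now -1; continue with (7/187)
flip (7/187) -> (187/7): both odd, 7 mod 4 = 3, 187 mod 4 = 3, so the flip contributes -1; sign now +1
(187/7): 187 mod 7 = 5, so (187/7) = (5/7)
flip (5/7) -> (7/5): both odd, 5 mod 4 = 1, 7 mod 4 = 3, so the flip contributes +1; sign now +1
(7/5): 7 mod 5 = 2, so (7/5) = (2/5)
factor out 2^1: 2 = 2^1·1; with 5 mod 8 = 5, (2/5) = -1; sign now -1; continue with (1/5)
reached (1/5) = 1, so the symbol is -1

-1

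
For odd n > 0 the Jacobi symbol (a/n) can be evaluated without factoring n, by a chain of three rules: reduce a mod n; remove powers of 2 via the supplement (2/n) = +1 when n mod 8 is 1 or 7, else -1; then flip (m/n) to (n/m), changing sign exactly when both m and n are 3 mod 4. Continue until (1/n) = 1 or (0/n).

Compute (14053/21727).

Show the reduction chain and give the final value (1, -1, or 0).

1

flip (14053/21727) -> (21727/14053): both odd, 14053 mod 4 = 1, 21727 mod 4 = 3, so the flip contributes +1; sign now +1
(21727/14053): 21727 mod 14053 = 7674, so (21727/14053) = (7674/14053)
factor out 2^1: 7674 = 2^1·3837; with 14053 mod 8 = 5, (2/14053) = -1; sign now -1; continue with (3837/14053)
flip (3837/14053) -> (14053/3837): both odd, 3837 mod 4 = 1, 14053 mod 4 = 1, so the flip contributes +1; sign now -1
(14053/3837): 14053 mod 3837 = 2542, so (14053/3837) = (2542/3837)
factor out 2^1: 2542 = 2^1·1271; with 3837 mod 8 = 5, (2/3837) = -1; sign now +1; continue with (1271/3837)
flip (1271/3837) -> (3837/1271): both odd, 1271 mod 4 = 3, 3837 mod 4 = 1, so the flip contributes +1; sign now +1
(3837/1271): 3837 mod 1271 = 24, so (3837/1271) = (24/1271)
factor out 2^3: 24 = 2^3·3; with 1271 mod 8 = 7, (2/1271) = +1; sign now +1; continue with (3/1271)
flip (3/1271) -> (1271/3): both odd, 3 mod 4 = 3, 1271 mod 4 = 3, so the flip contributes -1; sign now -1
(1271/3): 1271 mod 3 = 2, so (1271/3) = (2/3)
factor out 2^1: 2 = 2^1·1; with 3 mod 8 = 3, (2/3) = -1; sign now +1; continue with (1/3)
reached (1/3) = 1, so the symbol is +1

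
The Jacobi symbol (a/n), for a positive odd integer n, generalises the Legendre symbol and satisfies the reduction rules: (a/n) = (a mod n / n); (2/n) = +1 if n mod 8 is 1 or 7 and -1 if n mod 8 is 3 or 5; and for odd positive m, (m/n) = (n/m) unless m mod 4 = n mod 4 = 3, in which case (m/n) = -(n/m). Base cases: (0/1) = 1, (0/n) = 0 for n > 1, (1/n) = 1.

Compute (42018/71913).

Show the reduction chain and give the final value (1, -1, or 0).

0

factor out 2^1: 42018 = 2^1·21009; with 71913 mod 8 = 1, (2/71913) = +1; sign now +1; continue with (21009/71913)
flip (21009/71913) -> (71913/21009): both odd, 21009 mod 4 = 1, 71913 mod 4 = 1, so the flip contributes +1; sign now +1
(71913/21009): 71913 mod 21009 = 8886, so (71913/21009) = (8886/21009)
factor out 2^1: 8886 = 2^1·4443; with 21009 mod 8 = 1, (2/21009) = +1; sign now +1; continue with (4443/21009)
flip (4443/21009) -> (21009/4443): both odd, 4443 mod 4 = 3, 21009 mod 4 = 1, so the flip contributes +1; sign now +1
(21009/4443): 21009 mod 4443 = 3237, so (21009/4443) = (3237/4443)
flip (3237/4443) -> (4443/3237): both odd, 3237 mod 4 = 1, 4443 mod 4 = 3, so the flip contributes +1; sign now +1
(4443/3237): 4443 mod 3237 = 1206, so (4443/3237) = (1206/3237)
factor out 2^1: 1206 = 2^1·603; with 3237 mod 8 = 5, (2/3237) = -1; sign now -1; continue with (603/3237)
flip (603/3237) -> (3237/603): both odd, 603 mod 4 = 3, 3237 mod 4 = 1, so the flip contributes +1; sign now -1
(3237/603): 3237 mod 603 = 222, so (3237/603) = (222/603)
factor out 2^1: 222 = 2^1·111; with 603 mod 8 = 3, (2/603) = -1; sign now +1; continue with (111/603)
flip (111/603) -> (603/111): both odd, 111 mod 4 = 3, 603 mod 4 = 3, so the flip contributes -1; sign now -1
(603/111): 603 mod 111 = 48, so (603/111) = (48/111)
factor out 2^4: 48 = 2^4·3; with 111 mod 8 = 7, (2/111) = +1; sign now -1; continue with (3/111)
flip (3/111) -> (111/3): both odd, 3 mod 4 = 3, 111 mod 4 = 3, so the flip contributes -1; sign now +1
(111/3): 111 mod 3 = 0, so (111/3) = (0/3)
reached (0/3); gcd(a, n) > 1, so (0/3) = 0 and the symbol is 0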